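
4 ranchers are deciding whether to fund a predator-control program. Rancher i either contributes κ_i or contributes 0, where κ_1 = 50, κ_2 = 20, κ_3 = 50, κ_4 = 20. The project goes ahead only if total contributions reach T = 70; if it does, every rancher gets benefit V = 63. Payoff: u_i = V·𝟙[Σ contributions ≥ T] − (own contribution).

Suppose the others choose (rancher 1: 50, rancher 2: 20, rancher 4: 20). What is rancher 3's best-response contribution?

Others' total = 90 ≥ 70; contributing adds cost 50 for no extra benefit.
Best response: 0.

0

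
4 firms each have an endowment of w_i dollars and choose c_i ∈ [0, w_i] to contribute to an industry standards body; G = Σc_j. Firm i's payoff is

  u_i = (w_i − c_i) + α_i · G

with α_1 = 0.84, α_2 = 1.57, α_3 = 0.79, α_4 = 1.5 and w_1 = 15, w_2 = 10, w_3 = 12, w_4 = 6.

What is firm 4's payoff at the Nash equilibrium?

∂u_i/∂c_i = α_i − 1, so firm i contributes w_i if α_i > 1, else 0.
α_i > 1 for i ∈ {2, 4}; NE contributions (0, 10, 0, 6), G = 16.
u_4 = (6 − 6) + 1.5·16 = 24.

24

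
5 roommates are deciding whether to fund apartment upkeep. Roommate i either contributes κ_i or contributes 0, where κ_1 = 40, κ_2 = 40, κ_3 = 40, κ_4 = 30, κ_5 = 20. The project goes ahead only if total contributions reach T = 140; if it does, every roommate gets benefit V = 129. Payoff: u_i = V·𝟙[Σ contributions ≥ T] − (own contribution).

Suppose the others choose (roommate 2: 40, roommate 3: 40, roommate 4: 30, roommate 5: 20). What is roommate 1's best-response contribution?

40

Others' total = 130. Contributing 40 brings total to 170 ≥ 140: gain V − κ_1 = 89.
Best response: 40.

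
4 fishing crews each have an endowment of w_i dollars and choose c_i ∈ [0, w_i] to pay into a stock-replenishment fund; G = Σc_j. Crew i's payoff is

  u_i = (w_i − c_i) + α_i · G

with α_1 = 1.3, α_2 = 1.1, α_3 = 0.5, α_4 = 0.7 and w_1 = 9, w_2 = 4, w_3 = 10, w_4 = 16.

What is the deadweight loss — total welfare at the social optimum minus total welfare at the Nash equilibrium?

67.6

∂u_i/∂c_i = α_i − 1, so crew i contributes w_i if α_i > 1, else 0.
α_i > 1 for i ∈ {1, 2}; NE contributions (9, 4, 0, 0), G = 13.
W^NE = Σw_i − G^NE + (Σα_i)·G^NE = 39 + 2.6·13 = 72.8.
Planner: ∂(Σu_j)/∂c_i = Σα_j − 1 = 2.6 > 0, so everyone contributes w_i; G^SO = 39, W^SO = 39 + 2.6·39 = 140.4.
Deadweight loss = 67.6.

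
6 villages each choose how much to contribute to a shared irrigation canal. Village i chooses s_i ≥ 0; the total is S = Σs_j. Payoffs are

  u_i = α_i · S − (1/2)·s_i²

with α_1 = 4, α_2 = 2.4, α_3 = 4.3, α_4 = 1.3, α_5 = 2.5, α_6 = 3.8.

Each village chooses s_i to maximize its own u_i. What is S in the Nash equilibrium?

18.3

Village i's FOC: ∂u_i/∂s_i = α_i − s_i = 0, so s_i* = α_i.
NE contributions = (4, 2.4, 4.3, 1.3, 2.5, 3.8); S = 18.3.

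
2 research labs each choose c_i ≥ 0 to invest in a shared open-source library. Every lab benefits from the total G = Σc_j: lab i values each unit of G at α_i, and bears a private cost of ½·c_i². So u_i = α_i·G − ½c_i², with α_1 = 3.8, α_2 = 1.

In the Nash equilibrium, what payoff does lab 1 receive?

Lab i's FOC: ∂u_i/∂c_i = α_i − c_i = 0, so c_i* = α_i.
NE contributions = (3.8, 1); G = 4.8.
u_1 = α_1·G − ½·(c_1)² = 3.8·4.8 − ½·3.8² = 11.02.

11.02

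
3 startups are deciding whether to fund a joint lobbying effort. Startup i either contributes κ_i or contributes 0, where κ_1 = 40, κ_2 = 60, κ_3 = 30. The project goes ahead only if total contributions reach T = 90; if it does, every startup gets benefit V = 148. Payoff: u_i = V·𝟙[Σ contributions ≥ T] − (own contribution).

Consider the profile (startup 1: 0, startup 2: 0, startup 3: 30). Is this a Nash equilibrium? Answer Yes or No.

Total = 30 < 90: not provided.
Startup 1 (pledges 0, payoff 0): pledging 40 → total 70, payoff -40. No gain.
Startup 2 (pledges 0, payoff 0): pledging 60 → total 90, payoff 88. Profitable deviation.

No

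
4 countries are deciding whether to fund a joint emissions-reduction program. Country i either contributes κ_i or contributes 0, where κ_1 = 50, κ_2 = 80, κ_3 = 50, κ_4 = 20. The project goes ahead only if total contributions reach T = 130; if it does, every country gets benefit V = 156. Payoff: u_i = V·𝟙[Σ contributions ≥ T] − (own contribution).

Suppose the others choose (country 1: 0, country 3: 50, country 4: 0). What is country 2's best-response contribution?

Others' total = 50. Contributing 80 brings total to 130 ≥ 130: gain V − κ_2 = 76.
Best response: 80.

80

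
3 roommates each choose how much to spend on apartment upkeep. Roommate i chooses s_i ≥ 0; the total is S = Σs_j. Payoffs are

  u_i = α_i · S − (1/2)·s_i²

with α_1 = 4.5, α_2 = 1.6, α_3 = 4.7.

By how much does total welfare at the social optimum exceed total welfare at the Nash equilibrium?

80.77

Roommate i's FOC: ∂u_i/∂s_i = α_i − s_i = 0, so s_i* = α_i.
NE contributions = (4.5, 1.6, 4.7); S = 10.8.
W^NE = (Σα)·S − ½Σα_i² = 10.8² − ½·44.9 = 94.19.
Planner sets s_i = Σα_j = 10.8 for every i, so S^SO = 3·10.8 = 32.4.
W^SO = (Σα)·S^SO − ½·3·(Σα)² = (3/2)·10.8² = 174.96.
Deadweight loss = W^SO − W^NE = 80.77.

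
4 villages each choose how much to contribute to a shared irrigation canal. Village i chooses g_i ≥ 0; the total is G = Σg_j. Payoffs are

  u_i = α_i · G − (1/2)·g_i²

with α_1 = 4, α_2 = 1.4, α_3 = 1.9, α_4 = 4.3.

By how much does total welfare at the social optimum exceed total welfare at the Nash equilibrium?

154.59

Village i's FOC: ∂u_i/∂g_i = α_i − g_i = 0, so g_i* = α_i.
NE contributions = (4, 1.4, 1.9, 4.3); G = 11.6.
W^NE = (Σα)·G − ½Σα_i² = 11.6² − ½·40.06 = 114.53.
Planner sets g_i = Σα_j = 11.6 for every i, so G^SO = 4·11.6 = 46.4.
W^SO = (Σα)·G^SO − ½·4·(Σα)² = (4/2)·11.6² = 269.12.
Deadweight loss = W^SO − W^NE = 154.59.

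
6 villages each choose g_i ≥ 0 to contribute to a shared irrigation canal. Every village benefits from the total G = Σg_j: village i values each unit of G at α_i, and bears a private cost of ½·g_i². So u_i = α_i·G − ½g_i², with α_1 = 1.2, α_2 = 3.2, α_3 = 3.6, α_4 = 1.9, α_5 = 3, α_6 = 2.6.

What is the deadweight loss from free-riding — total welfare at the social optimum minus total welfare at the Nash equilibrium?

502.505

Village i's FOC: ∂u_i/∂g_i = α_i − g_i = 0, so g_i* = α_i.
NE contributions = (1.2, 3.2, 3.6, 1.9, 3, 2.6); G = 15.5.
W^NE = (Σα)·G − ½Σα_i² = 15.5² − ½·44.01 = 218.245.
Planner sets g_i = Σα_j = 15.5 for every i, so G^SO = 6·15.5 = 93.
W^SO = (Σα)·G^SO − ½·6·(Σα)² = (6/2)·15.5² = 720.75.
Deadweight loss = W^SO − W^NE = 502.505.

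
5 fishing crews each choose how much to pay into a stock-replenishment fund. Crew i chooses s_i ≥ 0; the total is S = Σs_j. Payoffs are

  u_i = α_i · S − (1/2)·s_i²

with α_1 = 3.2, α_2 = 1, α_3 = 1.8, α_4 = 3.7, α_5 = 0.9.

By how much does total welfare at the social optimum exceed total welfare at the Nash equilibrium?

183.03

Crew i's FOC: ∂u_i/∂s_i = α_i − s_i = 0, so s_i* = α_i.
NE contributions = (3.2, 1, 1.8, 3.7, 0.9); S = 10.6.
W^NE = (Σα)·S − ½Σα_i² = 10.6² − ½·28.98 = 97.87.
Planner sets s_i = Σα_j = 10.6 for every i, so S^SO = 5·10.6 = 53.
W^SO = (Σα)·S^SO − ½·5·(Σα)² = (5/2)·10.6² = 280.9.
Deadweight loss = W^SO − W^NE = 183.03.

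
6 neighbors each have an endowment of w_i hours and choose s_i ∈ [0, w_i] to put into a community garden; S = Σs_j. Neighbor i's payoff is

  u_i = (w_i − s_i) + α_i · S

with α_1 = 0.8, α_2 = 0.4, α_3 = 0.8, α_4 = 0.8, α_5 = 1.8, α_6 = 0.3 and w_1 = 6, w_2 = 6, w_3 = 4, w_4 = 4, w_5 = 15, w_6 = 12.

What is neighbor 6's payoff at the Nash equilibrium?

16.5

∂u_i/∂s_i = α_i − 1, so neighbor i contributes w_i if α_i > 1, else 0.
α_i > 1 for i ∈ {5}; NE contributions (0, 0, 0, 0, 15, 0), S = 15.
u_6 = (12 − 0) + 0.3·15 = 16.5.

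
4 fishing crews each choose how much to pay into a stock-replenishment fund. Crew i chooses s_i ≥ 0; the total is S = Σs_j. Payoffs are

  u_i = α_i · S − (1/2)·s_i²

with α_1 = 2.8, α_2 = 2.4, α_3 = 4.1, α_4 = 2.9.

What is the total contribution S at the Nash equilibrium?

Crew i's FOC: ∂u_i/∂s_i = α_i − s_i = 0, so s_i* = α_i.
NE contributions = (2.8, 2.4, 4.1, 2.9); S = 12.2.

12.2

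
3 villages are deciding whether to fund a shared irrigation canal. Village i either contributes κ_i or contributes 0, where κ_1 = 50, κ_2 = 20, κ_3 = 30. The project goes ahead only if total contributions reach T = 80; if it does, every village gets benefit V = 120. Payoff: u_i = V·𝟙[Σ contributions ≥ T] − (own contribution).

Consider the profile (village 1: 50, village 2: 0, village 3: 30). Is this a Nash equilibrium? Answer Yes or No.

Total = 80 ≥ 80: provided.
Village 1 (pledges 50, payoff 70): dropping to 0 → total 30, payoff 0. No gain.
Village 2 (pledges 0, payoff 120): pledging 20 → total 100, payoff 100. No gain.
Village 3 (pledges 30, payoff 90): dropping to 0 → total 50, payoff 0. No gain.

Yes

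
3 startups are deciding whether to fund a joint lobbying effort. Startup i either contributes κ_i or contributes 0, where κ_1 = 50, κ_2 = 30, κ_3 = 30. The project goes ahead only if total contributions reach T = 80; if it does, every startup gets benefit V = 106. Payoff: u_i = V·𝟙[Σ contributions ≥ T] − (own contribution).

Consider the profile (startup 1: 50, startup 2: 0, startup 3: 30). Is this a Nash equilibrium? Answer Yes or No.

Total = 80 ≥ 80: provided.
Startup 1 (pledges 50, payoff 56): dropping to 0 → total 30, payoff 0. No gain.
Startup 2 (pledges 0, payoff 106): pledging 30 → total 110, payoff 76. No gain.
Startup 3 (pledges 30, payoff 76): dropping to 0 → total 50, payoff 0. No gain.

Yes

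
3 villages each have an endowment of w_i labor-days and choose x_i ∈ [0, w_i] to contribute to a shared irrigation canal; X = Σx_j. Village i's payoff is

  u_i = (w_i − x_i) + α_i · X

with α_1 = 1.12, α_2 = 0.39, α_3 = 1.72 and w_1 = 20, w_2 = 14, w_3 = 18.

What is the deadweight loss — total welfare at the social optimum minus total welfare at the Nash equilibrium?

31.22

∂u_i/∂x_i = α_i − 1, so village i contributes w_i if α_i > 1, else 0.
α_i > 1 for i ∈ {1, 3}; NE contributions (20, 0, 18), X = 38.
W^NE = Σw_i − X^NE + (Σα_i)·X^NE = 52 + 2.23·38 = 136.74.
Planner: ∂(Σu_j)/∂x_i = Σα_j − 1 = 2.23 > 0, so everyone contributes w_i; X^SO = 52, W^SO = 52 + 2.23·52 = 167.96.
Deadweight loss = 31.22.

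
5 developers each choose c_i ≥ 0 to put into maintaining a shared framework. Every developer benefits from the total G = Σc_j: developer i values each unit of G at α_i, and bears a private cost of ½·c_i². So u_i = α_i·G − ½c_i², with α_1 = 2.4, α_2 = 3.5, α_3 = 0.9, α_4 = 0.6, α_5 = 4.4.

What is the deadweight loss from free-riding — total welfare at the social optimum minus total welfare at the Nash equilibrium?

228.13

Developer i's FOC: ∂u_i/∂c_i = α_i − c_i = 0, so c_i* = α_i.
NE contributions = (2.4, 3.5, 0.9, 0.6, 4.4); G = 11.8.
W^NE = (Σα)·G − ½Σα_i² = 11.8² − ½·38.54 = 119.97.
Planner sets c_i = Σα_j = 11.8 for every i, so G^SO = 5·11.8 = 59.
W^SO = (Σα)·G^SO − ½·5·(Σα)² = (5/2)·11.8² = 348.1.
Deadweight loss = W^SO − W^NE = 228.13.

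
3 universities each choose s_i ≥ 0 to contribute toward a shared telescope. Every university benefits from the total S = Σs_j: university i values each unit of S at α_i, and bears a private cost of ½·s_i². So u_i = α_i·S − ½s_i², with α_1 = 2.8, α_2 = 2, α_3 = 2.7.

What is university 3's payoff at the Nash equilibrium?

16.605

University i's FOC: ∂u_i/∂s_i = α_i − s_i = 0, so s_i* = α_i.
NE contributions = (2.8, 2, 2.7); S = 7.5.
u_3 = α_3·S − ½·(s_3)² = 2.7·7.5 − ½·2.7² = 16.605.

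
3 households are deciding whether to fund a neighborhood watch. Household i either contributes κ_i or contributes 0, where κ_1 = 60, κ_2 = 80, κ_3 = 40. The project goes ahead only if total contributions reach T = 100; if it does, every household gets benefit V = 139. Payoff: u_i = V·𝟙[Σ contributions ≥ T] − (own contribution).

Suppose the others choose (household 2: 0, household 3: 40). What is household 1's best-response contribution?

Others' total = 40. Contributing 60 brings total to 100 ≥ 100: gain V − κ_1 = 79.
Best response: 60.

60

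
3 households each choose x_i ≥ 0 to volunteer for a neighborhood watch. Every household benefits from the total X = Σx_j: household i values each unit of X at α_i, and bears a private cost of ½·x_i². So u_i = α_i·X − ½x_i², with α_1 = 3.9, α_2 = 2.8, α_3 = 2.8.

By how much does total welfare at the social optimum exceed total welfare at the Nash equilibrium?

Household i's FOC: ∂u_i/∂x_i = α_i − x_i = 0, so x_i* = α_i.
NE contributions = (3.9, 2.8, 2.8); X = 9.5.
W^NE = (Σα)·X − ½Σα_i² = 9.5² − ½·30.89 = 74.805.
Planner sets x_i = Σα_j = 9.5 for every i, so X^SO = 3·9.5 = 28.5.
W^SO = (Σα)·X^SO − ½·3·(Σα)² = (3/2)·9.5² = 135.375.
Deadweight loss = W^SO − W^NE = 60.57.

60.57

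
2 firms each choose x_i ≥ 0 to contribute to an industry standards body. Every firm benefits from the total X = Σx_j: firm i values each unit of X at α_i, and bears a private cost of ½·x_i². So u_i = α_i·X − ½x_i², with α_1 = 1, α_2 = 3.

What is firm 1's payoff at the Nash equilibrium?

3.5

Firm i's FOC: ∂u_i/∂x_i = α_i − x_i = 0, so x_i* = α_i.
NE contributions = (1, 3); X = 4.
u_1 = α_1·X − ½·(x_1)² = 1·4 − ½·1² = 3.5.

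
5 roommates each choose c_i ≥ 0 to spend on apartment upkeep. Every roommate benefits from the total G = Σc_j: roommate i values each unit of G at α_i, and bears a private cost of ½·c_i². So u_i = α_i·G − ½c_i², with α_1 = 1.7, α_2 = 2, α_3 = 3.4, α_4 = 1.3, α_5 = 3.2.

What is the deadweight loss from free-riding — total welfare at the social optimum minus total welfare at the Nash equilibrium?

217.03

Roommate i's FOC: ∂u_i/∂c_i = α_i − c_i = 0, so c_i* = α_i.
NE contributions = (1.7, 2, 3.4, 1.3, 3.2); G = 11.6.
W^NE = (Σα)·G − ½Σα_i² = 11.6² − ½·30.38 = 119.37.
Planner sets c_i = Σα_j = 11.6 for every i, so G^SO = 5·11.6 = 58.
W^SO = (Σα)·G^SO − ½·5·(Σα)² = (5/2)·11.6² = 336.4.
Deadweight loss = W^SO − W^NE = 217.03.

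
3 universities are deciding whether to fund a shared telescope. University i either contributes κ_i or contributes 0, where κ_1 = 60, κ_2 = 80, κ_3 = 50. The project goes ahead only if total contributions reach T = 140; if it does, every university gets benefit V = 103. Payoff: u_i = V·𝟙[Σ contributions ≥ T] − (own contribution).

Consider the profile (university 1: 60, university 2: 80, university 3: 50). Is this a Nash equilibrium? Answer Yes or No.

No

Total = 190 ≥ 140: provided.
University 1 (pledges 60, payoff 43): dropping to 0 → total 130, payoff 0. No gain.
University 2 (pledges 80, payoff 23): dropping to 0 → total 110, payoff 0. No gain.
University 3 (pledges 50, payoff 53): dropping to 0 → total 140, payoff 103. Profitable deviation.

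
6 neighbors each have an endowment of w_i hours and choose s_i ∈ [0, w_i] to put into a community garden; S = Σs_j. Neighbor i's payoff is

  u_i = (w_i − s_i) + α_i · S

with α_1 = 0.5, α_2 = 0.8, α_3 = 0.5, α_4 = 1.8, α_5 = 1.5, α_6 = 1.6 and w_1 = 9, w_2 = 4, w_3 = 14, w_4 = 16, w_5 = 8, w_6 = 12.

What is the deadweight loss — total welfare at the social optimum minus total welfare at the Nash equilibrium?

153.9

∂u_i/∂s_i = α_i − 1, so neighbor i contributes w_i if α_i > 1, else 0.
α_i > 1 for i ∈ {4, 5, 6}; NE contributions (0, 0, 0, 16, 8, 12), S = 36.
W^NE = Σw_i − S^NE + (Σα_i)·S^NE = 63 + 5.7·36 = 268.2.
Planner: ∂(Σu_j)/∂s_i = Σα_j − 1 = 5.7 > 0, so everyone contributes w_i; S^SO = 63, W^SO = 63 + 5.7·63 = 422.1.
Deadweight loss = 153.9.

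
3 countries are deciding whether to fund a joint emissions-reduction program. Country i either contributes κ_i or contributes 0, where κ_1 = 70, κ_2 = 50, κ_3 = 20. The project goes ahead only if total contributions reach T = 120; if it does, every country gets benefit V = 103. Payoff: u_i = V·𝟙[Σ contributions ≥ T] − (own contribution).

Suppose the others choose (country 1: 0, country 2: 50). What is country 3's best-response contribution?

0

Others' total = 50. Even contributing 20 gives 70 < 120: no benefit either way.
Best response: 0.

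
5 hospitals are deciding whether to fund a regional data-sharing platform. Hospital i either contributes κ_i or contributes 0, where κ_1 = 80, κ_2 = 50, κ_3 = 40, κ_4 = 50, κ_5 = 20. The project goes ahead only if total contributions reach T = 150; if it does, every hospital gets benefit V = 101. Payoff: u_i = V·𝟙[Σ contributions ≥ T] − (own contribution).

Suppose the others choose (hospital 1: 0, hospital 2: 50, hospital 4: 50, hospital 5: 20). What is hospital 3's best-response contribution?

40

Others' total = 120. Contributing 40 brings total to 160 ≥ 150: gain V − κ_3 = 61.
Best response: 40.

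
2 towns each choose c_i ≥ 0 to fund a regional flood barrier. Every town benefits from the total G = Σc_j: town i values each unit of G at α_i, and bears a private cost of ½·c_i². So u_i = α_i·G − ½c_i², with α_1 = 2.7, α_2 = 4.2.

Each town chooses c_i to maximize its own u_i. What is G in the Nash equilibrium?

6.9

Town i's FOC: ∂u_i/∂c_i = α_i − c_i = 0, so c_i* = α_i.
NE contributions = (2.7, 4.2); G = 6.9.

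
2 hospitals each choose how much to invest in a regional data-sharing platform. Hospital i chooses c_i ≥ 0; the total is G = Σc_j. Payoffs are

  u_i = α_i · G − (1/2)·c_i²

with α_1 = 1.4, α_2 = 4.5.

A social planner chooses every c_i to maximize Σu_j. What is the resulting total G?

Planner FOC: ∂(Σu_j)/∂c_i = (Σα_j) − c_i = 0, so c_i^SO = Σα_j = 5.9 for every i; G^SO = 11.8.

11.8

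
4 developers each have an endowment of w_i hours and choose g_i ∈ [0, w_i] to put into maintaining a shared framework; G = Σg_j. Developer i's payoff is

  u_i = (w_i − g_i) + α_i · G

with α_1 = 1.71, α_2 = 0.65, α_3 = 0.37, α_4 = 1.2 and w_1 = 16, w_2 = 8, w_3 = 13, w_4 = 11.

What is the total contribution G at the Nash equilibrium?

27

∂u_i/∂g_i = α_i − 1, so developer i contributes w_i if α_i > 1, else 0.
α_i > 1 for i ∈ {1, 4}; NE contributions (16, 0, 0, 11), G = 27.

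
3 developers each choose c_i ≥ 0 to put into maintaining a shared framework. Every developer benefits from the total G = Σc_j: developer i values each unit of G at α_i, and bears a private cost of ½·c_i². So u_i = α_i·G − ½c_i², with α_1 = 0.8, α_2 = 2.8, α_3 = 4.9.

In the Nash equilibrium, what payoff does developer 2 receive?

Developer i's FOC: ∂u_i/∂c_i = α_i − c_i = 0, so c_i* = α_i.
NE contributions = (0.8, 2.8, 4.9); G = 8.5.
u_2 = α_2·G − ½·(c_2)² = 2.8·8.5 − ½·2.8² = 19.88.

19.88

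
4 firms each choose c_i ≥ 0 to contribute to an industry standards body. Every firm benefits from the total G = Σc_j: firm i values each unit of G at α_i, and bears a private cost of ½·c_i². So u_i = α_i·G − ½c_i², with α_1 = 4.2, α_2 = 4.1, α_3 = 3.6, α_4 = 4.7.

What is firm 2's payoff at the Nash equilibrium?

Firm i's FOC: ∂u_i/∂c_i = α_i − c_i = 0, so c_i* = α_i.
NE contributions = (4.2, 4.1, 3.6, 4.7); G = 16.6.
u_2 = α_2·G − ½·(c_2)² = 4.1·16.6 − ½·4.1² = 59.655.

59.655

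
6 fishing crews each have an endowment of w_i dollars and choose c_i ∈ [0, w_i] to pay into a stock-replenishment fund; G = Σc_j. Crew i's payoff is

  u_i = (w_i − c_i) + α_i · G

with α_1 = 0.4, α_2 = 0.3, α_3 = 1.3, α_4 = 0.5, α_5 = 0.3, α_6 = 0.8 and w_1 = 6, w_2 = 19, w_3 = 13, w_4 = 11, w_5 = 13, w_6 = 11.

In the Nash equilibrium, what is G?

13

∂u_i/∂c_i = α_i − 1, so crew i contributes w_i if α_i > 1, else 0.
α_i > 1 for i ∈ {3}; NE contributions (0, 0, 13, 0, 0, 0), G = 13.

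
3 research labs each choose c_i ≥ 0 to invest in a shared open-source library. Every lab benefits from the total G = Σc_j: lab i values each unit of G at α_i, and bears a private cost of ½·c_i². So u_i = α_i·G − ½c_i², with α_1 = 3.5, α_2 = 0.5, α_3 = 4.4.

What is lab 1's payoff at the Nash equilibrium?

23.275

Lab i's FOC: ∂u_i/∂c_i = α_i − c_i = 0, so c_i* = α_i.
NE contributions = (3.5, 0.5, 4.4); G = 8.4.
u_1 = α_1·G − ½·(c_1)² = 3.5·8.4 − ½·3.5² = 23.275.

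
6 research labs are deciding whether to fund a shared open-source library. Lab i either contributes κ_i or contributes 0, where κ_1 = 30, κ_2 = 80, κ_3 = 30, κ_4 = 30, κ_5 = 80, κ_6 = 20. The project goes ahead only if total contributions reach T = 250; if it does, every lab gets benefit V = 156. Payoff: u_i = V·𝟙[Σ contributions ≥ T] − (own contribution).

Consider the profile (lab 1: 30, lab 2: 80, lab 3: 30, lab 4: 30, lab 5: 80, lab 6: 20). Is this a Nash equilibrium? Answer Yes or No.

Total = 270 ≥ 250: provided.
Lab 1 (pledges 30, payoff 126): dropping to 0 → total 240, payoff 0. No gain.
Lab 2 (pledges 80, payoff 76): dropping to 0 → total 190, payoff 0. No gain.
Lab 3 (pledges 30, payoff 126): dropping to 0 → total 240, payoff 0. No gain.
Lab 4 (pledges 30, payoff 126): dropping to 0 → total 240, payoff 0. No gain.
Lab 5 (pledges 80, payoff 76): dropping to 0 → total 190, payoff 0. No gain.
Lab 6 (pledges 20, payoff 136): dropping to 0 → total 250, payoff 156. Profitable deviation.

No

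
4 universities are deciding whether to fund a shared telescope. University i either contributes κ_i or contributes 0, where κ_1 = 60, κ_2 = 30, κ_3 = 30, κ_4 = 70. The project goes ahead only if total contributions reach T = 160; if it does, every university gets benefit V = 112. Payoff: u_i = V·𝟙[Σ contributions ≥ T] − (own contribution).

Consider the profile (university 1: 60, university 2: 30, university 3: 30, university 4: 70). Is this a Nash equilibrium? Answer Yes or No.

Total = 190 ≥ 160: provided.
University 1 (pledges 60, payoff 52): dropping to 0 → total 130, payoff 0. No gain.
University 2 (pledges 30, payoff 82): dropping to 0 → total 160, payoff 112. Profitable deviation.

No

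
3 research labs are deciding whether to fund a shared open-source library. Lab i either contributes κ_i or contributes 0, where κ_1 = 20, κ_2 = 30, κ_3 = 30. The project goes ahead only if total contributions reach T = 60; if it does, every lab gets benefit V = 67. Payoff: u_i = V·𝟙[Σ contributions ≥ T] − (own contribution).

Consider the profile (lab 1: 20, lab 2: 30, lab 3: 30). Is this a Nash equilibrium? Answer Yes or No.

No

Total = 80 ≥ 60: provided.
Lab 1 (pledges 20, payoff 47): dropping to 0 → total 60, payoff 67. Profitable deviation.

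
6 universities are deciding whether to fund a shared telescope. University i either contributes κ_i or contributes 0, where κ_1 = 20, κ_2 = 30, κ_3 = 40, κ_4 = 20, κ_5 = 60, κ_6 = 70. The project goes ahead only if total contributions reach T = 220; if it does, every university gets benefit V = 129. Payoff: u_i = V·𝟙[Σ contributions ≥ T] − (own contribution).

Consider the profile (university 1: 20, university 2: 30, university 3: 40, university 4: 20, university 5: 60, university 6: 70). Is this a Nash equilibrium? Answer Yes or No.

No

Total = 240 ≥ 220: provided.
University 1 (pledges 20, payoff 109): dropping to 0 → total 220, payoff 129. Profitable deviation.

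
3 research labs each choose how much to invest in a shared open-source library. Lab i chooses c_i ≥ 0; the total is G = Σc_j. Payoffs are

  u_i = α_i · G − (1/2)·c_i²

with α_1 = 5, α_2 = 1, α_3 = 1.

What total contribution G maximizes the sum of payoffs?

21

Planner FOC: ∂(Σu_j)/∂c_i = (Σα_j) − c_i = 0, so c_i^SO = Σα_j = 7 for every i; G^SO = 21.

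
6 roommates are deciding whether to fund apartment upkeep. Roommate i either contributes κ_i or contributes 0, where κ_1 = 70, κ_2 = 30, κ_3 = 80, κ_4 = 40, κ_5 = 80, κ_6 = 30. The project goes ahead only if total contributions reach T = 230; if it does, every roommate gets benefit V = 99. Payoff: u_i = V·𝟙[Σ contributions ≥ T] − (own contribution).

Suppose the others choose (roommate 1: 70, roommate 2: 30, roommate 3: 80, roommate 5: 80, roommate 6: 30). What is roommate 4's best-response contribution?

Others' total = 290 ≥ 230; contributing adds cost 40 for no extra benefit.
Best response: 0.

0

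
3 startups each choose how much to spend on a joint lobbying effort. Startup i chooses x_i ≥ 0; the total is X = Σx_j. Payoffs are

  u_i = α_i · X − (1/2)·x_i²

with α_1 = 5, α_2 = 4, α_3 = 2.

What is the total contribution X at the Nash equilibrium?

11

Startup i's FOC: ∂u_i/∂x_i = α_i − x_i = 0, so x_i* = α_i.
NE contributions = (5, 4, 2); X = 11.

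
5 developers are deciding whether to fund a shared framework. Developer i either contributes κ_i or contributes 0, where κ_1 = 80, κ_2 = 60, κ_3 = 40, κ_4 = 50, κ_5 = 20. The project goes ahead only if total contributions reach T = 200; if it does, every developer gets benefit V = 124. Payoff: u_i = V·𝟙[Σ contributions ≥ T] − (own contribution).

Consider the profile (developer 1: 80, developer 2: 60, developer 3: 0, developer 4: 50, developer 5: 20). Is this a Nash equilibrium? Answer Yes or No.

Yes

Total = 210 ≥ 200: provided.
Developer 1 (pledges 80, payoff 44): dropping to 0 → total 130, payoff 0. No gain.
Developer 2 (pledges 60, payoff 64): dropping to 0 → total 150, payoff 0. No gain.
Developer 3 (pledges 0, payoff 124): pledging 40 → total 250, payoff 84. No gain.
Developer 4 (pledges 50, payoff 74): dropping to 0 → total 160, payoff 0. No gain.
Developer 5 (pledges 20, payoff 104): dropping to 0 → total 190, payoff 0. No gain.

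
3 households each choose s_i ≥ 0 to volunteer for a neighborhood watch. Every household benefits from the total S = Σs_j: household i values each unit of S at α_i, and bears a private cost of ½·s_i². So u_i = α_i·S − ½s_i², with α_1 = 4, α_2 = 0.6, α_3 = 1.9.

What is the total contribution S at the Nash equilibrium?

6.5

Household i's FOC: ∂u_i/∂s_i = α_i − s_i = 0, so s_i* = α_i.
NE contributions = (4, 0.6, 1.9); S = 6.5.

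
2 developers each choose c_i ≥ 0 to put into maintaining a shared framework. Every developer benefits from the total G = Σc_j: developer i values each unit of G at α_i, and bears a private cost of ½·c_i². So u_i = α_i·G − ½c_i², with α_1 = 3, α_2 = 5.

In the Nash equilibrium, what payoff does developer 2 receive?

Developer i's FOC: ∂u_i/∂c_i = α_i − c_i = 0, so c_i* = α_i.
NE contributions = (3, 5); G = 8.
u_2 = α_2·G − ½·(c_2)² = 5·8 − ½·5² = 27.5.

27.5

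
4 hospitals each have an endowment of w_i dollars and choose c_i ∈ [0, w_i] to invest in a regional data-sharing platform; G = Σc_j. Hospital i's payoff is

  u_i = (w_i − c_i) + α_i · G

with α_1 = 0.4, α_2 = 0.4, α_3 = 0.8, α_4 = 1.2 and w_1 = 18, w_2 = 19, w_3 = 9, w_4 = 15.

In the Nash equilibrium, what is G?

15

∂u_i/∂c_i = α_i − 1, so hospital i contributes w_i if α_i > 1, else 0.
α_i > 1 for i ∈ {4}; NE contributions (0, 0, 0, 15), G = 15.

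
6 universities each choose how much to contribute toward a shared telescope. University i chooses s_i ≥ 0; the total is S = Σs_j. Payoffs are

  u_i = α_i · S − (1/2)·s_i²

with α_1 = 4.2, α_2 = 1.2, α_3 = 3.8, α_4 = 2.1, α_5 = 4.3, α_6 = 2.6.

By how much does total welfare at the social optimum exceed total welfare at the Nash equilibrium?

694.07

University i's FOC: ∂u_i/∂s_i = α_i − s_i = 0, so s_i* = α_i.
NE contributions = (4.2, 1.2, 3.8, 2.1, 4.3, 2.6); S = 18.2.
W^NE = (Σα)·S − ½Σα_i² = 18.2² − ½·63.18 = 299.65.
Planner sets s_i = Σα_j = 18.2 for every i, so S^SO = 6·18.2 = 109.2.
W^SO = (Σα)·S^SO − ½·6·(Σα)² = (6/2)·18.2² = 993.72.
Deadweight loss = W^SO − W^NE = 694.07.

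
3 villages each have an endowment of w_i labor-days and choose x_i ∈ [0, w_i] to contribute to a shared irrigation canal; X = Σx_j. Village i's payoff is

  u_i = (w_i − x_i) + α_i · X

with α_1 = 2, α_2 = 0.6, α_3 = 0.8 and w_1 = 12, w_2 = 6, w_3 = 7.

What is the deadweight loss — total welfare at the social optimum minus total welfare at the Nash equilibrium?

∂u_i/∂x_i = α_i − 1, so village i contributes w_i if α_i > 1, else 0.
α_i > 1 for i ∈ {1}; NE contributions (12, 0, 0), X = 12.
W^NE = Σw_i − X^NE + (Σα_i)·X^NE = 25 + 2.4·12 = 53.8.
Planner: ∂(Σu_j)/∂x_i = Σα_j − 1 = 2.4 > 0, so everyone contributes w_i; X^SO = 25, W^SO = 25 + 2.4·25 = 85.
Deadweight loss = 31.2.

31.2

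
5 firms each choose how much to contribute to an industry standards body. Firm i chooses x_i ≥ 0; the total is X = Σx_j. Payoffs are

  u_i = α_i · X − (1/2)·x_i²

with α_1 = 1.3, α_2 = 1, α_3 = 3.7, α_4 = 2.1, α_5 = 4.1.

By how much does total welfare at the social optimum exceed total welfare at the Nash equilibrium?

Firm i's FOC: ∂u_i/∂x_i = α_i − x_i = 0, so x_i* = α_i.
NE contributions = (1.3, 1, 3.7, 2.1, 4.1); X = 12.2.
W^NE = (Σα)·X − ½Σα_i² = 12.2² − ½·37.6 = 130.04.
Planner sets x_i = Σα_j = 12.2 for every i, so X^SO = 5·12.2 = 61.
W^SO = (Σα)·X^SO − ½·5·(Σα)² = (5/2)·12.2² = 372.1.
Deadweight loss = W^SO − W^NE = 242.06.

242.06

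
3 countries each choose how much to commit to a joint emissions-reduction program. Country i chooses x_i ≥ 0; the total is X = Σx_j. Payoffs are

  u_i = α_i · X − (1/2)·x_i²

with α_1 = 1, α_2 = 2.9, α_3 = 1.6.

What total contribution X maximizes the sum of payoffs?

Planner FOC: ∂(Σu_j)/∂x_i = (Σα_j) − x_i = 0, so x_i^SO = Σα_j = 5.5 for every i; X^SO = 16.5.

16.5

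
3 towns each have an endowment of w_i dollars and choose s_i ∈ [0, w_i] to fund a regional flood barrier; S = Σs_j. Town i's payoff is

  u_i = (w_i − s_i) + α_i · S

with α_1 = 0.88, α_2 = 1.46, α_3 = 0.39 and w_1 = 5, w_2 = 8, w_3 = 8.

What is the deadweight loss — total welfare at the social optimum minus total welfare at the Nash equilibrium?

22.49

∂u_i/∂s_i = α_i − 1, so town i contributes w_i if α_i > 1, else 0.
α_i > 1 for i ∈ {2}; NE contributions (0, 8, 0), S = 8.
W^NE = Σw_i − S^NE + (Σα_i)·S^NE = 21 + 1.73·8 = 34.84.
Planner: ∂(Σu_j)/∂s_i = Σα_j − 1 = 1.73 > 0, so everyone contributes w_i; S^SO = 21, W^SO = 21 + 1.73·21 = 57.33.
Deadweight loss = 22.49.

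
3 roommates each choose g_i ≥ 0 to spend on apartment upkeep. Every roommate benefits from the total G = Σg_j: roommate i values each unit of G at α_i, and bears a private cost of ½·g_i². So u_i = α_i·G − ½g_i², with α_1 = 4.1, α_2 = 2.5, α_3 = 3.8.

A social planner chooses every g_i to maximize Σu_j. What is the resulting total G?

31.2

Planner FOC: ∂(Σu_j)/∂g_i = (Σα_j) − g_i = 0, so g_i^SO = Σα_j = 10.4 for every i; G^SO = 31.2.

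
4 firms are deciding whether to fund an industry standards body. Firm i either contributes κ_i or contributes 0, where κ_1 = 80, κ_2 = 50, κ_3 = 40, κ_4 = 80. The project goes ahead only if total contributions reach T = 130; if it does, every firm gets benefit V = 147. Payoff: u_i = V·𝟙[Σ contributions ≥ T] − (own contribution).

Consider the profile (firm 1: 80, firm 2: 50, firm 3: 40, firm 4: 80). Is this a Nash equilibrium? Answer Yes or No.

No

Total = 250 ≥ 130: provided.
Firm 1 (pledges 80, payoff 67): dropping to 0 → total 170, payoff 147. Profitable deviation.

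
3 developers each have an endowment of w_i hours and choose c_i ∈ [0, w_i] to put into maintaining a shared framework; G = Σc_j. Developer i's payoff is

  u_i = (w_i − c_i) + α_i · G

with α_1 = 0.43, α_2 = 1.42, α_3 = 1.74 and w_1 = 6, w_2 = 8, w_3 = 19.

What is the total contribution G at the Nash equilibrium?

27

∂u_i/∂c_i = α_i − 1, so developer i contributes w_i if α_i > 1, else 0.
α_i > 1 for i ∈ {2, 3}; NE contributions (0, 8, 19), G = 27.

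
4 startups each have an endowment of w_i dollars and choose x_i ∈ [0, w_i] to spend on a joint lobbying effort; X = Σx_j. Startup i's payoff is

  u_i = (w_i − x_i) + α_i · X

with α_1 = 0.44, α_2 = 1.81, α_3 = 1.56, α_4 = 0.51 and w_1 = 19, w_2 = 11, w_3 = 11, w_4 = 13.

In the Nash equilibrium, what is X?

∂u_i/∂x_i = α_i − 1, so startup i contributes w_i if α_i > 1, else 0.
α_i > 1 for i ∈ {2, 3}; NE contributions (0, 11, 11, 0), X = 22.

22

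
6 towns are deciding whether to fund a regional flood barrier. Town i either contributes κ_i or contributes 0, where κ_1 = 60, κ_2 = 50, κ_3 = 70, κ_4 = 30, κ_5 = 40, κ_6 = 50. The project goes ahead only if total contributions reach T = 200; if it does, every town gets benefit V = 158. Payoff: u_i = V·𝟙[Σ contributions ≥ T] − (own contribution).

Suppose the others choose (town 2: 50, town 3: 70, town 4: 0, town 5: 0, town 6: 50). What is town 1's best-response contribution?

60

Others' total = 170. Contributing 60 brings total to 230 ≥ 200: gain V − κ_1 = 98.
Best response: 60.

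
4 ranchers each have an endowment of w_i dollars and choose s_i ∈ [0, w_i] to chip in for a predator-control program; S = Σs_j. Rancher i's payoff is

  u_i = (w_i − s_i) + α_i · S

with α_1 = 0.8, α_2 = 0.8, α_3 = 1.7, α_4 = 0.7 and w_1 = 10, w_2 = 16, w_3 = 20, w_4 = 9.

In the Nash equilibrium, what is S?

∂u_i/∂s_i = α_i − 1, so rancher i contributes w_i if α_i > 1, else 0.
α_i > 1 for i ∈ {3}; NE contributions (0, 0, 20, 0), S = 20.

20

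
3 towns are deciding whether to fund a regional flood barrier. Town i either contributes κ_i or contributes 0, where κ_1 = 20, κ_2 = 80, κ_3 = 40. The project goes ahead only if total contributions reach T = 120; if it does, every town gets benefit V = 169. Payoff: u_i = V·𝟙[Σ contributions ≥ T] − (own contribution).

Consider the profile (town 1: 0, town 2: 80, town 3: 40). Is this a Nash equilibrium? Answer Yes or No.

Yes

Total = 120 ≥ 120: provided.
Town 1 (pledges 0, payoff 169): pledging 20 → total 140, payoff 149. No gain.
Town 2 (pledges 80, payoff 89): dropping to 0 → total 40, payoff 0. No gain.
Town 3 (pledges 40, payoff 129): dropping to 0 → total 80, payoff 0. No gain.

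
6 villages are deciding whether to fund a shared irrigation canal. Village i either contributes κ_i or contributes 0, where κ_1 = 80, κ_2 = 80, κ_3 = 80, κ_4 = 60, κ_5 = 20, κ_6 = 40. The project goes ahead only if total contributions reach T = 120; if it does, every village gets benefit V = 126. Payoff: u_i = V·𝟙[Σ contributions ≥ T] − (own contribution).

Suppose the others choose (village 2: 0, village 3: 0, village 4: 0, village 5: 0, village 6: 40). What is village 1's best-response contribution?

Others' total = 40. Contributing 80 brings total to 120 ≥ 120: gain V − κ_1 = 46.
Best response: 80.

80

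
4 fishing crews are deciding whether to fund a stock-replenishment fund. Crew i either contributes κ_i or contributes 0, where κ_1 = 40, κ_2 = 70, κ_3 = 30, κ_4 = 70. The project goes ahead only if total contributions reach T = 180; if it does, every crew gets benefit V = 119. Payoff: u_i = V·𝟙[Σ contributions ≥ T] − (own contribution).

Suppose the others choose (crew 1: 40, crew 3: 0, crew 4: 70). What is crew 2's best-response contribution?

Others' total = 110. Contributing 70 brings total to 180 ≥ 180: gain V − κ_2 = 49.
Best response: 70.

70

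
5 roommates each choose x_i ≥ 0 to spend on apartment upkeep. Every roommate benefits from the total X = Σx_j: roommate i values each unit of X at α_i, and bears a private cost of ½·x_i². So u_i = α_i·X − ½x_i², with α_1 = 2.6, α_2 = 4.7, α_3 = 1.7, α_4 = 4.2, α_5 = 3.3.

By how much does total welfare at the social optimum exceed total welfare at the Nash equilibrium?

Roommate i's FOC: ∂u_i/∂x_i = α_i − x_i = 0, so x_i* = α_i.
NE contributions = (2.6, 4.7, 1.7, 4.2, 3.3); X = 16.5.
W^NE = (Σα)·X − ½Σα_i² = 16.5² − ½·60.27 = 242.115.
Planner sets x_i = Σα_j = 16.5 for every i, so X^SO = 5·16.5 = 82.5.
W^SO = (Σα)·X^SO − ½·5·(Σα)² = (5/2)·16.5² = 680.625.
Deadweight loss = W^SO − W^NE = 438.51.

438.51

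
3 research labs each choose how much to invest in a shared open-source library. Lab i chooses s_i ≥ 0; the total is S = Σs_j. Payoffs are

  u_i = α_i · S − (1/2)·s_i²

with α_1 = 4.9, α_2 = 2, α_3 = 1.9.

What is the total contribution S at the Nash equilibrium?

Lab i's FOC: ∂u_i/∂s_i = α_i − s_i = 0, so s_i* = α_i.
NE contributions = (4.9, 2, 1.9); S = 8.8.

8.8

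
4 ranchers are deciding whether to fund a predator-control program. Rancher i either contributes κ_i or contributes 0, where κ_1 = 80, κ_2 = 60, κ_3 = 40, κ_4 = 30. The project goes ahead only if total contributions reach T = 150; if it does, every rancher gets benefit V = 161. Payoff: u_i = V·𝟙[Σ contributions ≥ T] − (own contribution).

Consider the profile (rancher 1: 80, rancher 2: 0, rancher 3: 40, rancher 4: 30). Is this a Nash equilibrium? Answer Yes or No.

Yes

Total = 150 ≥ 150: provided.
Rancher 1 (pledges 80, payoff 81): dropping to 0 → total 70, payoff 0. No gain.
Rancher 2 (pledges 0, payoff 161): pledging 60 → total 210, payoff 101. No gain.
Rancher 3 (pledges 40, payoff 121): dropping to 0 → total 110, payoff 0. No gain.
Rancher 4 (pledges 30, payoff 131): dropping to 0 → total 120, payoff 0. No gain.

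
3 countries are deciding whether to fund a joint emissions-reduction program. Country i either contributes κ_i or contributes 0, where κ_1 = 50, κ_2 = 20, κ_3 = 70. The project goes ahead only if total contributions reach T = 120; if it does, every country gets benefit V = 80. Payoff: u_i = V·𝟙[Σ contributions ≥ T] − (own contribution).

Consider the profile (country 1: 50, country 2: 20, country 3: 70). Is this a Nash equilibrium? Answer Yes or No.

No

Total = 140 ≥ 120: provided.
Country 1 (pledges 50, payoff 30): dropping to 0 → total 90, payoff 0. No gain.
Country 2 (pledges 20, payoff 60): dropping to 0 → total 120, payoff 80. Profitable deviation.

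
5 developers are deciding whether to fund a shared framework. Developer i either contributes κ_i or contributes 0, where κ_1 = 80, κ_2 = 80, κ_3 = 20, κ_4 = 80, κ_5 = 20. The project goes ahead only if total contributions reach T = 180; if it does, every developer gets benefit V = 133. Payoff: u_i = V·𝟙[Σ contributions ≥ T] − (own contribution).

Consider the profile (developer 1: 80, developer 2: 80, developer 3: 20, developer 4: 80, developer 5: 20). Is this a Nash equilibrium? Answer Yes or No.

No

Total = 280 ≥ 180: provided.
Developer 1 (pledges 80, payoff 53): dropping to 0 → total 200, payoff 133. Profitable deviation.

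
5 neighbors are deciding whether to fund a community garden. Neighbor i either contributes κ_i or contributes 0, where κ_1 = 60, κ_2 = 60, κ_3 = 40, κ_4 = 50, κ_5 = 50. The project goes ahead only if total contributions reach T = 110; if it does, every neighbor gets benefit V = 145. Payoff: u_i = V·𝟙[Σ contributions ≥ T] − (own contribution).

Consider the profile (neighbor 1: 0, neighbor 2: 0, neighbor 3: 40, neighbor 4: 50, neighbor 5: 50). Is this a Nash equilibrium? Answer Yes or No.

Yes

Total = 140 ≥ 110: provided.
Neighbor 1 (pledges 0, payoff 145): pledging 60 → total 200, payoff 85. No gain.
Neighbor 2 (pledges 0, payoff 145): pledging 60 → total 200, payoff 85. No gain.
Neighbor 3 (pledges 40, payoff 105): dropping to 0 → total 100, payoff 0. No gain.
Neighbor 4 (pledges 50, payoff 95): dropping to 0 → total 90, payoff 0. No gain.
Neighbor 5 (pledges 50, payoff 95): dropping to 0 → total 90, payoff 0. No gain.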